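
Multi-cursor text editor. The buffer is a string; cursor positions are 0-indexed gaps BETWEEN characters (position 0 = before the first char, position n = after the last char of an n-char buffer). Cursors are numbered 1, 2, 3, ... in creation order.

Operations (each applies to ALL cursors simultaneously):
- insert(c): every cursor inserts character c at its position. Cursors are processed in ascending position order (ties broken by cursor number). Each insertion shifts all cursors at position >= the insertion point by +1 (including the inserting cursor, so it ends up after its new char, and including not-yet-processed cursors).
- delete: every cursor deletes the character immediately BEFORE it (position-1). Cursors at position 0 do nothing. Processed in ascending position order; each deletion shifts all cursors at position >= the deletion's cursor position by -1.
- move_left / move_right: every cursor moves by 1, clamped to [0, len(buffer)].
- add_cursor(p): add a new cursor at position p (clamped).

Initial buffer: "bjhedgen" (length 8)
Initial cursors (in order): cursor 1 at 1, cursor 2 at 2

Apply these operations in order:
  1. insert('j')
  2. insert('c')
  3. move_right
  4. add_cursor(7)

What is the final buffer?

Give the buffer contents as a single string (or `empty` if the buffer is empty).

Answer: bjcjjchedgen

Derivation:
After op 1 (insert('j')): buffer="bjjjhedgen" (len 10), cursors c1@2 c2@4, authorship .1.2......
After op 2 (insert('c')): buffer="bjcjjchedgen" (len 12), cursors c1@3 c2@6, authorship .11.22......
After op 3 (move_right): buffer="bjcjjchedgen" (len 12), cursors c1@4 c2@7, authorship .11.22......
After op 4 (add_cursor(7)): buffer="bjcjjchedgen" (len 12), cursors c1@4 c2@7 c3@7, authorship .11.22......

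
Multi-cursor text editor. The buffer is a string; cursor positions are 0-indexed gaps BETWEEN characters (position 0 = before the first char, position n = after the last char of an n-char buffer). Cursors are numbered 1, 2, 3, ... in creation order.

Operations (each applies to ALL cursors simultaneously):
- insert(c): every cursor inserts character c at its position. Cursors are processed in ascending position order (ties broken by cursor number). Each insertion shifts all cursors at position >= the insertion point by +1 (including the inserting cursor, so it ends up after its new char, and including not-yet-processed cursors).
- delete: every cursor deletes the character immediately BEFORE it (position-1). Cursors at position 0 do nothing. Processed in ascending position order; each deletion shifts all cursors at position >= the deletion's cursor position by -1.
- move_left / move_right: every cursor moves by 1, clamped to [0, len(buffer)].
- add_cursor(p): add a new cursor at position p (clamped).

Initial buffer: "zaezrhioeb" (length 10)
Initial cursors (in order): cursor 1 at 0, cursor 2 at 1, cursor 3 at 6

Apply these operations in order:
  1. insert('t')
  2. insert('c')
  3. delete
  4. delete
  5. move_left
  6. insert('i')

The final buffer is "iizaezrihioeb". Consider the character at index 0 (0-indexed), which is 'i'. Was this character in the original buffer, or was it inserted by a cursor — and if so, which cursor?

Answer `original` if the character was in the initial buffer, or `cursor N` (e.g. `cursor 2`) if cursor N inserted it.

Answer: cursor 1

Derivation:
After op 1 (insert('t')): buffer="tztaezrhtioeb" (len 13), cursors c1@1 c2@3 c3@9, authorship 1.2.....3....
After op 2 (insert('c')): buffer="tcztcaezrhtcioeb" (len 16), cursors c1@2 c2@5 c3@12, authorship 11.22.....33....
After op 3 (delete): buffer="tztaezrhtioeb" (len 13), cursors c1@1 c2@3 c3@9, authorship 1.2.....3....
After op 4 (delete): buffer="zaezrhioeb" (len 10), cursors c1@0 c2@1 c3@6, authorship ..........
After op 5 (move_left): buffer="zaezrhioeb" (len 10), cursors c1@0 c2@0 c3@5, authorship ..........
After op 6 (insert('i')): buffer="iizaezrihioeb" (len 13), cursors c1@2 c2@2 c3@8, authorship 12.....3.....
Authorship (.=original, N=cursor N): 1 2 . . . . . 3 . . . . .
Index 0: author = 1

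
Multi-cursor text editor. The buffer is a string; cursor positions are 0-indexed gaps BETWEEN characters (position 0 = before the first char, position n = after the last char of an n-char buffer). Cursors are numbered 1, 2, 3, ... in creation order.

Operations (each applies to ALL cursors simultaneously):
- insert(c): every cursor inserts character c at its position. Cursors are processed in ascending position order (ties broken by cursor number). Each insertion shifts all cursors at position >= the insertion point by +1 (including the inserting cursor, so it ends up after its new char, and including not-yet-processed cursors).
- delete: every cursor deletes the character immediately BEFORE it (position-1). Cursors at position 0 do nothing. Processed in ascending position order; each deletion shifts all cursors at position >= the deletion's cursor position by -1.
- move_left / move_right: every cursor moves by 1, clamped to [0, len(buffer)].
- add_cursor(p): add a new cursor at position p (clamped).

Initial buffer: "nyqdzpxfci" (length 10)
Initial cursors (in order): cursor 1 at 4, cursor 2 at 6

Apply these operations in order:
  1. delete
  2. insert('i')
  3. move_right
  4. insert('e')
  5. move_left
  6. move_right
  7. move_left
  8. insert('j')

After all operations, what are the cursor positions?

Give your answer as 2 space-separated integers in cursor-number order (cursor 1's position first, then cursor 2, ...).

After op 1 (delete): buffer="nyqzxfci" (len 8), cursors c1@3 c2@4, authorship ........
After op 2 (insert('i')): buffer="nyqizixfci" (len 10), cursors c1@4 c2@6, authorship ...1.2....
After op 3 (move_right): buffer="nyqizixfci" (len 10), cursors c1@5 c2@7, authorship ...1.2....
After op 4 (insert('e')): buffer="nyqizeixefci" (len 12), cursors c1@6 c2@9, authorship ...1.12.2...
After op 5 (move_left): buffer="nyqizeixefci" (len 12), cursors c1@5 c2@8, authorship ...1.12.2...
After op 6 (move_right): buffer="nyqizeixefci" (len 12), cursors c1@6 c2@9, authorship ...1.12.2...
After op 7 (move_left): buffer="nyqizeixefci" (len 12), cursors c1@5 c2@8, authorship ...1.12.2...
After op 8 (insert('j')): buffer="nyqizjeixjefci" (len 14), cursors c1@6 c2@10, authorship ...1.112.22...

Answer: 6 10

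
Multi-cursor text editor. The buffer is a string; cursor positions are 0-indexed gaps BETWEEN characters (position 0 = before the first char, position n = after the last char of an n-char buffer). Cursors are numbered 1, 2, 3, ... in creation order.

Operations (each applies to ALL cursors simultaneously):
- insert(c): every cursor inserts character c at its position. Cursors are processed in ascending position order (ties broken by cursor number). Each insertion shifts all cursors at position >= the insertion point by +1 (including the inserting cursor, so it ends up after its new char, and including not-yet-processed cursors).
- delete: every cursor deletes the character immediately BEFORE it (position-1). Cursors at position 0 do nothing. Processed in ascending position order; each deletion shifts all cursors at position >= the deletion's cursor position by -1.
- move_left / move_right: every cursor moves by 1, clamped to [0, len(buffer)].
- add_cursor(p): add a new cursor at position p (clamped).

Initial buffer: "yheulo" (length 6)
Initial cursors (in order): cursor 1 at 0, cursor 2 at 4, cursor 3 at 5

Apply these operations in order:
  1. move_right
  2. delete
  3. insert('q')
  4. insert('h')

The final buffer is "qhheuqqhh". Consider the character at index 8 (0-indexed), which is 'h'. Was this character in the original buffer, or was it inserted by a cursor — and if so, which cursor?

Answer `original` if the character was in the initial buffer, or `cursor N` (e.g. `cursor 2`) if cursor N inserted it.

After op 1 (move_right): buffer="yheulo" (len 6), cursors c1@1 c2@5 c3@6, authorship ......
After op 2 (delete): buffer="heu" (len 3), cursors c1@0 c2@3 c3@3, authorship ...
After op 3 (insert('q')): buffer="qheuqq" (len 6), cursors c1@1 c2@6 c3@6, authorship 1...23
After op 4 (insert('h')): buffer="qhheuqqhh" (len 9), cursors c1@2 c2@9 c3@9, authorship 11...2323
Authorship (.=original, N=cursor N): 1 1 . . . 2 3 2 3
Index 8: author = 3

Answer: cursor 3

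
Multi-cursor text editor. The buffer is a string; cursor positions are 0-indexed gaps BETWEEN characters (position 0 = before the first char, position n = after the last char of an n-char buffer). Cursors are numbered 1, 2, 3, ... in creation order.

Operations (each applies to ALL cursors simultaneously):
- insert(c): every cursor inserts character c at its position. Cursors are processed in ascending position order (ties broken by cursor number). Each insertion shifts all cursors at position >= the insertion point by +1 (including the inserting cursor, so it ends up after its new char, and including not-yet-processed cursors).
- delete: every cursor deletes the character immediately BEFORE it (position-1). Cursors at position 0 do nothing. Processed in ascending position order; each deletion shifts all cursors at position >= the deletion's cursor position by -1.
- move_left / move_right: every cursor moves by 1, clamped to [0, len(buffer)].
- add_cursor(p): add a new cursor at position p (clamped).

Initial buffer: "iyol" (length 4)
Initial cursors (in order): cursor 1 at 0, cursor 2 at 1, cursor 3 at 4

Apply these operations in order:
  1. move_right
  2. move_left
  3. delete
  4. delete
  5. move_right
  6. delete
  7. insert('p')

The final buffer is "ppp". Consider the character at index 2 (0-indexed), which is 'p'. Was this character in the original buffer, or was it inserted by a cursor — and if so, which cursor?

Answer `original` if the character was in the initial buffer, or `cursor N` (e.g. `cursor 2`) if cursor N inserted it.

Answer: cursor 3

Derivation:
After op 1 (move_right): buffer="iyol" (len 4), cursors c1@1 c2@2 c3@4, authorship ....
After op 2 (move_left): buffer="iyol" (len 4), cursors c1@0 c2@1 c3@3, authorship ....
After op 3 (delete): buffer="yl" (len 2), cursors c1@0 c2@0 c3@1, authorship ..
After op 4 (delete): buffer="l" (len 1), cursors c1@0 c2@0 c3@0, authorship .
After op 5 (move_right): buffer="l" (len 1), cursors c1@1 c2@1 c3@1, authorship .
After op 6 (delete): buffer="" (len 0), cursors c1@0 c2@0 c3@0, authorship 
After op 7 (insert('p')): buffer="ppp" (len 3), cursors c1@3 c2@3 c3@3, authorship 123
Authorship (.=original, N=cursor N): 1 2 3
Index 2: author = 3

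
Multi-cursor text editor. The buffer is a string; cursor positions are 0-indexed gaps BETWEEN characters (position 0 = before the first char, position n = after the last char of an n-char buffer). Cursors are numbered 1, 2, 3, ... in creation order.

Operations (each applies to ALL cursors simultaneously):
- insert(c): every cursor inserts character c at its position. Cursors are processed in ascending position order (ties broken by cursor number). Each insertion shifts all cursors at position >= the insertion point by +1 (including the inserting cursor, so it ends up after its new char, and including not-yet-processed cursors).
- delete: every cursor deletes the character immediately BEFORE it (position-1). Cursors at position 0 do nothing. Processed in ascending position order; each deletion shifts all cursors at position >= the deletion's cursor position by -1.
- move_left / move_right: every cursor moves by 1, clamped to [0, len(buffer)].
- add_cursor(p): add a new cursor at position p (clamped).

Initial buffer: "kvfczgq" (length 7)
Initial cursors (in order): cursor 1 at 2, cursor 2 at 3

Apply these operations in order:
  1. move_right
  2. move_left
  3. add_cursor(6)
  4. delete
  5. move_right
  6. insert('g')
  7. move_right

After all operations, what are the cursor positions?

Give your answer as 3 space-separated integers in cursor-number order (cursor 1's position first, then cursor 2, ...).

After op 1 (move_right): buffer="kvfczgq" (len 7), cursors c1@3 c2@4, authorship .......
After op 2 (move_left): buffer="kvfczgq" (len 7), cursors c1@2 c2@3, authorship .......
After op 3 (add_cursor(6)): buffer="kvfczgq" (len 7), cursors c1@2 c2@3 c3@6, authorship .......
After op 4 (delete): buffer="kczq" (len 4), cursors c1@1 c2@1 c3@3, authorship ....
After op 5 (move_right): buffer="kczq" (len 4), cursors c1@2 c2@2 c3@4, authorship ....
After op 6 (insert('g')): buffer="kcggzqg" (len 7), cursors c1@4 c2@4 c3@7, authorship ..12..3
After op 7 (move_right): buffer="kcggzqg" (len 7), cursors c1@5 c2@5 c3@7, authorship ..12..3

Answer: 5 5 7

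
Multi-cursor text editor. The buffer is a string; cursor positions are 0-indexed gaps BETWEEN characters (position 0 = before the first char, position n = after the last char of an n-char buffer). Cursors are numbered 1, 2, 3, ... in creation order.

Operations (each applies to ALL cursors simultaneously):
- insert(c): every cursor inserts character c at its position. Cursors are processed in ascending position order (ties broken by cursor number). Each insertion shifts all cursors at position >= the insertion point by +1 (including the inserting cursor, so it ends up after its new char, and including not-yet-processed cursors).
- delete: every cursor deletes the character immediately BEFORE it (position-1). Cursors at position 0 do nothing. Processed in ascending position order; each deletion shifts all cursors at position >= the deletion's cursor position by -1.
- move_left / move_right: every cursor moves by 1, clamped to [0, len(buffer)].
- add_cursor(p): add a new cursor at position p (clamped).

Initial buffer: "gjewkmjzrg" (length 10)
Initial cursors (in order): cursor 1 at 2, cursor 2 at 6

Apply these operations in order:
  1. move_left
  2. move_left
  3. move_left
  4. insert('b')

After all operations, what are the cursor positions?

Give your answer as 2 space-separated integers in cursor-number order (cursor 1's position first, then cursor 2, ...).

Answer: 1 5

Derivation:
After op 1 (move_left): buffer="gjewkmjzrg" (len 10), cursors c1@1 c2@5, authorship ..........
After op 2 (move_left): buffer="gjewkmjzrg" (len 10), cursors c1@0 c2@4, authorship ..........
After op 3 (move_left): buffer="gjewkmjzrg" (len 10), cursors c1@0 c2@3, authorship ..........
After op 4 (insert('b')): buffer="bgjebwkmjzrg" (len 12), cursors c1@1 c2@5, authorship 1...2.......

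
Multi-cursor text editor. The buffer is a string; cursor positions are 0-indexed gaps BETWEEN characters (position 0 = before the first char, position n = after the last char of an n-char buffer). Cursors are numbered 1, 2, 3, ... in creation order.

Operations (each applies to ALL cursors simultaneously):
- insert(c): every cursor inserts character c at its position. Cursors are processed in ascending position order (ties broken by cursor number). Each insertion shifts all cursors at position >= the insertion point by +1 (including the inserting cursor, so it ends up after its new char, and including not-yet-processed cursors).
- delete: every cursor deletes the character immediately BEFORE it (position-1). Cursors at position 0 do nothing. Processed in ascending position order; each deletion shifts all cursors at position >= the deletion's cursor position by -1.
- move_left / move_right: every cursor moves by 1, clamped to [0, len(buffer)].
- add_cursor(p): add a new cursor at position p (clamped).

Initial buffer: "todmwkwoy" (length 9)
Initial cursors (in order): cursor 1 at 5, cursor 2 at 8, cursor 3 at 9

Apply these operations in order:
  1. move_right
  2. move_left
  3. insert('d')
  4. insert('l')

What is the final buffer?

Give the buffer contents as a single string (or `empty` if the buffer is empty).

Answer: todmwdlkwoddlly

Derivation:
After op 1 (move_right): buffer="todmwkwoy" (len 9), cursors c1@6 c2@9 c3@9, authorship .........
After op 2 (move_left): buffer="todmwkwoy" (len 9), cursors c1@5 c2@8 c3@8, authorship .........
After op 3 (insert('d')): buffer="todmwdkwoddy" (len 12), cursors c1@6 c2@11 c3@11, authorship .....1...23.
After op 4 (insert('l')): buffer="todmwdlkwoddlly" (len 15), cursors c1@7 c2@14 c3@14, authorship .....11...2323.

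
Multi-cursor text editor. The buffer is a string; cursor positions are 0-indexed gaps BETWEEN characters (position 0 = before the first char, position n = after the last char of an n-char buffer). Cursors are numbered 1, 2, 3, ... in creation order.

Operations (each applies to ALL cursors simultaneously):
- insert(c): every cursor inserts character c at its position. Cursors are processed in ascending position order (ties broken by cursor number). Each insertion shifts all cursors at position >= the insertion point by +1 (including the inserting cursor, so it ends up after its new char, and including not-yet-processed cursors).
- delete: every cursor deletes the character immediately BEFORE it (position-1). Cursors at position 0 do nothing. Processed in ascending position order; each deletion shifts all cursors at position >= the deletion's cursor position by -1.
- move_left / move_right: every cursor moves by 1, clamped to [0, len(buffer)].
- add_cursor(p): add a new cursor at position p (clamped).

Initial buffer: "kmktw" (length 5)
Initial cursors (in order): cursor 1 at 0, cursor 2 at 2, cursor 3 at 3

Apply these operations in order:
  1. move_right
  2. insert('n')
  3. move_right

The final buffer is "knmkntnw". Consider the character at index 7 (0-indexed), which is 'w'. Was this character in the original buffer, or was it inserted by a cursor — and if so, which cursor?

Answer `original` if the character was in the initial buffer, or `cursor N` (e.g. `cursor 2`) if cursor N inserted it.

After op 1 (move_right): buffer="kmktw" (len 5), cursors c1@1 c2@3 c3@4, authorship .....
After op 2 (insert('n')): buffer="knmkntnw" (len 8), cursors c1@2 c2@5 c3@7, authorship .1..2.3.
After op 3 (move_right): buffer="knmkntnw" (len 8), cursors c1@3 c2@6 c3@8, authorship .1..2.3.
Authorship (.=original, N=cursor N): . 1 . . 2 . 3 .
Index 7: author = original

Answer: original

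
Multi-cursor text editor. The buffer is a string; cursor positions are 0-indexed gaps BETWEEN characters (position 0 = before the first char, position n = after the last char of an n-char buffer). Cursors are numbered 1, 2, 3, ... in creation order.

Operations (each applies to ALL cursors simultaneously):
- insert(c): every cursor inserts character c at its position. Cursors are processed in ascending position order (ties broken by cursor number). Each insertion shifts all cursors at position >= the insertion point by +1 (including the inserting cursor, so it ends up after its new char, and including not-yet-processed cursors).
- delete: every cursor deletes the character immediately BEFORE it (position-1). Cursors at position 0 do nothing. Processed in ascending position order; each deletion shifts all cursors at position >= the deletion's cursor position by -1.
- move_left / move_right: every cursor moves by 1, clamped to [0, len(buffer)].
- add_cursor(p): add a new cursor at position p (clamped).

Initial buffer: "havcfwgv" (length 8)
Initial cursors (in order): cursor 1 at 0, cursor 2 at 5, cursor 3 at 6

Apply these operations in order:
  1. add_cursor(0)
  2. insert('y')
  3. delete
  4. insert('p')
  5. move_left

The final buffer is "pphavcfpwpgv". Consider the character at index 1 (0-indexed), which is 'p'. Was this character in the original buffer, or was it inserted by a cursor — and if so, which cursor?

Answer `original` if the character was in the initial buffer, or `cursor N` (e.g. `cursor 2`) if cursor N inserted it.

After op 1 (add_cursor(0)): buffer="havcfwgv" (len 8), cursors c1@0 c4@0 c2@5 c3@6, authorship ........
After op 2 (insert('y')): buffer="yyhavcfywygv" (len 12), cursors c1@2 c4@2 c2@8 c3@10, authorship 14.....2.3..
After op 3 (delete): buffer="havcfwgv" (len 8), cursors c1@0 c4@0 c2@5 c3@6, authorship ........
After op 4 (insert('p')): buffer="pphavcfpwpgv" (len 12), cursors c1@2 c4@2 c2@8 c3@10, authorship 14.....2.3..
After op 5 (move_left): buffer="pphavcfpwpgv" (len 12), cursors c1@1 c4@1 c2@7 c3@9, authorship 14.....2.3..
Authorship (.=original, N=cursor N): 1 4 . . . . . 2 . 3 . .
Index 1: author = 4

Answer: cursor 4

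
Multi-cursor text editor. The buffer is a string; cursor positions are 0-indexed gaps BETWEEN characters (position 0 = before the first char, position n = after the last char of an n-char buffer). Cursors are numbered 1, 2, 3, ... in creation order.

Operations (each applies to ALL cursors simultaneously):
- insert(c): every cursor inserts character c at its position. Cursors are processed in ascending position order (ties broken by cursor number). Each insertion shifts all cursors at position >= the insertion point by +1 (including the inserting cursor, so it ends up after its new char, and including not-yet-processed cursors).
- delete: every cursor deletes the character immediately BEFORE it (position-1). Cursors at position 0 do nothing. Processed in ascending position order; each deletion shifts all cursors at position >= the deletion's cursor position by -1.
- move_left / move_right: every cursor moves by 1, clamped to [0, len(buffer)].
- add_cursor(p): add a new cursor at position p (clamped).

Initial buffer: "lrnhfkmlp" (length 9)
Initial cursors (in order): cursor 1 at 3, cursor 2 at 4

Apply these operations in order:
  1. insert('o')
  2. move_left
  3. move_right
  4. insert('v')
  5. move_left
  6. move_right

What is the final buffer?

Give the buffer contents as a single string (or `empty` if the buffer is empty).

Answer: lrnovhovfkmlp

Derivation:
After op 1 (insert('o')): buffer="lrnohofkmlp" (len 11), cursors c1@4 c2@6, authorship ...1.2.....
After op 2 (move_left): buffer="lrnohofkmlp" (len 11), cursors c1@3 c2@5, authorship ...1.2.....
After op 3 (move_right): buffer="lrnohofkmlp" (len 11), cursors c1@4 c2@6, authorship ...1.2.....
After op 4 (insert('v')): buffer="lrnovhovfkmlp" (len 13), cursors c1@5 c2@8, authorship ...11.22.....
After op 5 (move_left): buffer="lrnovhovfkmlp" (len 13), cursors c1@4 c2@7, authorship ...11.22.....
After op 6 (move_right): buffer="lrnovhovfkmlp" (len 13), cursors c1@5 c2@8, authorship ...11.22.....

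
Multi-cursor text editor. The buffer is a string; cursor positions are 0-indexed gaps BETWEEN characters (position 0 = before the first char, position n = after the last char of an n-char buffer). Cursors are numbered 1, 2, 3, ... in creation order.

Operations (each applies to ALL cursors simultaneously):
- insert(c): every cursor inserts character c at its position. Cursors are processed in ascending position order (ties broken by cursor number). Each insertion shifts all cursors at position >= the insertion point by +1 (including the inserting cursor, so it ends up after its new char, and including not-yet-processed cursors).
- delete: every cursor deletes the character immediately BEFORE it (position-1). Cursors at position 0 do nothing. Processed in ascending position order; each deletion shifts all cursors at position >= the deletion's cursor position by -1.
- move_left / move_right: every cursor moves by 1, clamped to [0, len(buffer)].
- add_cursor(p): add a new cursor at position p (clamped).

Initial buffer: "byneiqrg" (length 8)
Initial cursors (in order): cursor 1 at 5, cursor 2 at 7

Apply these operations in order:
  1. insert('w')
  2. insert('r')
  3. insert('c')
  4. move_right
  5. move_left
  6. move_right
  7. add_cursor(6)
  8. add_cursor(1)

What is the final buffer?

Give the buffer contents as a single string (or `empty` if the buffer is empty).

Answer: byneiwrcqrwrcg

Derivation:
After op 1 (insert('w')): buffer="byneiwqrwg" (len 10), cursors c1@6 c2@9, authorship .....1..2.
After op 2 (insert('r')): buffer="byneiwrqrwrg" (len 12), cursors c1@7 c2@11, authorship .....11..22.
After op 3 (insert('c')): buffer="byneiwrcqrwrcg" (len 14), cursors c1@8 c2@13, authorship .....111..222.
After op 4 (move_right): buffer="byneiwrcqrwrcg" (len 14), cursors c1@9 c2@14, authorship .....111..222.
After op 5 (move_left): buffer="byneiwrcqrwrcg" (len 14), cursors c1@8 c2@13, authorship .....111..222.
After op 6 (move_right): buffer="byneiwrcqrwrcg" (len 14), cursors c1@9 c2@14, authorship .....111..222.
After op 7 (add_cursor(6)): buffer="byneiwrcqrwrcg" (len 14), cursors c3@6 c1@9 c2@14, authorship .....111..222.
After op 8 (add_cursor(1)): buffer="byneiwrcqrwrcg" (len 14), cursors c4@1 c3@6 c1@9 c2@14, authorship .....111..222.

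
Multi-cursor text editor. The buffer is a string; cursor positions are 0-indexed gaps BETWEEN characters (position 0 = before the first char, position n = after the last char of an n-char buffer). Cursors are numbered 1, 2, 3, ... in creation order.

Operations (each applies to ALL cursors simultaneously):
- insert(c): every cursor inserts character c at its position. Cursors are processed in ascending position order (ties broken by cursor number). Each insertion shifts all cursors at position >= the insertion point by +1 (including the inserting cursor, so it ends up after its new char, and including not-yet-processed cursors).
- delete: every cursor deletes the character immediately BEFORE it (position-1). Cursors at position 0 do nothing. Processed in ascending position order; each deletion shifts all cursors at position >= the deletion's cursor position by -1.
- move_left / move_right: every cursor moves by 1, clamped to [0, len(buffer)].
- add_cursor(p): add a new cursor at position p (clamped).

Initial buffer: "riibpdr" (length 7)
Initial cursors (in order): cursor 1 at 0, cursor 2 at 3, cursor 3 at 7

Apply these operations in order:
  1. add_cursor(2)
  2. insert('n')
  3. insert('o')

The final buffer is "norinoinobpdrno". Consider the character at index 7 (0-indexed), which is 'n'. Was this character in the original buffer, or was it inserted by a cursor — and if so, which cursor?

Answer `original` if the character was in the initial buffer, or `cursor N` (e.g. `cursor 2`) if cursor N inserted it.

Answer: cursor 2

Derivation:
After op 1 (add_cursor(2)): buffer="riibpdr" (len 7), cursors c1@0 c4@2 c2@3 c3@7, authorship .......
After op 2 (insert('n')): buffer="nrininbpdrn" (len 11), cursors c1@1 c4@4 c2@6 c3@11, authorship 1..4.2....3
After op 3 (insert('o')): buffer="norinoinobpdrno" (len 15), cursors c1@2 c4@6 c2@9 c3@15, authorship 11..44.22....33
Authorship (.=original, N=cursor N): 1 1 . . 4 4 . 2 2 . . . . 3 3
Index 7: author = 2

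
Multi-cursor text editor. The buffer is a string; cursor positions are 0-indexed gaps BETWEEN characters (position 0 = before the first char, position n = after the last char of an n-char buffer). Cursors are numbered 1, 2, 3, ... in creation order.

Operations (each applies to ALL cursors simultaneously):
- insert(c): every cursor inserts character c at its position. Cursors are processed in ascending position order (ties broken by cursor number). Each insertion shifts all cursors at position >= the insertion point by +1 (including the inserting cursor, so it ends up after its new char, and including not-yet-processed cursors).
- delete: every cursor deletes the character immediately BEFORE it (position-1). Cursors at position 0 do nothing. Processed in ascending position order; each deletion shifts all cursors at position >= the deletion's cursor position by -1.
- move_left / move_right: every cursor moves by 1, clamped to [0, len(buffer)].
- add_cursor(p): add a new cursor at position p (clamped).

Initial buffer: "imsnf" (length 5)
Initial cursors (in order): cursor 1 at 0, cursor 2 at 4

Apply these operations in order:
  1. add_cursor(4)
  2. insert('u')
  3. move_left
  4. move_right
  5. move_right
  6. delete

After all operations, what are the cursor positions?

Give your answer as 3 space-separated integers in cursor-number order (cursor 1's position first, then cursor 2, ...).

After op 1 (add_cursor(4)): buffer="imsnf" (len 5), cursors c1@0 c2@4 c3@4, authorship .....
After op 2 (insert('u')): buffer="uimsnuuf" (len 8), cursors c1@1 c2@7 c3@7, authorship 1....23.
After op 3 (move_left): buffer="uimsnuuf" (len 8), cursors c1@0 c2@6 c3@6, authorship 1....23.
After op 4 (move_right): buffer="uimsnuuf" (len 8), cursors c1@1 c2@7 c3@7, authorship 1....23.
After op 5 (move_right): buffer="uimsnuuf" (len 8), cursors c1@2 c2@8 c3@8, authorship 1....23.
After op 6 (delete): buffer="umsnu" (len 5), cursors c1@1 c2@5 c3@5, authorship 1...2

Answer: 1 5 5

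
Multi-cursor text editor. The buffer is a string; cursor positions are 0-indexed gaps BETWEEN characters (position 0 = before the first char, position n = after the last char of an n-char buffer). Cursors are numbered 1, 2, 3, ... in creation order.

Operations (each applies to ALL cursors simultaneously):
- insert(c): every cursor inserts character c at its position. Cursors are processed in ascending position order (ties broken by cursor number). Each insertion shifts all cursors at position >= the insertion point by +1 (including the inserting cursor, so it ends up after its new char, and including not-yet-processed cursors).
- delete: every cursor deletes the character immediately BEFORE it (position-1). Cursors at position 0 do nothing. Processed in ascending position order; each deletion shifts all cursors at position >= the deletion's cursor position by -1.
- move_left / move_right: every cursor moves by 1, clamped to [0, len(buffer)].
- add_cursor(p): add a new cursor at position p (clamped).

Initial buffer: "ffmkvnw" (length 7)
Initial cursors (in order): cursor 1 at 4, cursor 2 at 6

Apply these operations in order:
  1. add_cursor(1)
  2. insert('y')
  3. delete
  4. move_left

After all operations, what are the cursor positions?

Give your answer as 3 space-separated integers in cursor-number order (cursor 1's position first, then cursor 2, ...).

Answer: 3 5 0

Derivation:
After op 1 (add_cursor(1)): buffer="ffmkvnw" (len 7), cursors c3@1 c1@4 c2@6, authorship .......
After op 2 (insert('y')): buffer="fyfmkyvnyw" (len 10), cursors c3@2 c1@6 c2@9, authorship .3...1..2.
After op 3 (delete): buffer="ffmkvnw" (len 7), cursors c3@1 c1@4 c2@6, authorship .......
After op 4 (move_left): buffer="ffmkvnw" (len 7), cursors c3@0 c1@3 c2@5, authorship .......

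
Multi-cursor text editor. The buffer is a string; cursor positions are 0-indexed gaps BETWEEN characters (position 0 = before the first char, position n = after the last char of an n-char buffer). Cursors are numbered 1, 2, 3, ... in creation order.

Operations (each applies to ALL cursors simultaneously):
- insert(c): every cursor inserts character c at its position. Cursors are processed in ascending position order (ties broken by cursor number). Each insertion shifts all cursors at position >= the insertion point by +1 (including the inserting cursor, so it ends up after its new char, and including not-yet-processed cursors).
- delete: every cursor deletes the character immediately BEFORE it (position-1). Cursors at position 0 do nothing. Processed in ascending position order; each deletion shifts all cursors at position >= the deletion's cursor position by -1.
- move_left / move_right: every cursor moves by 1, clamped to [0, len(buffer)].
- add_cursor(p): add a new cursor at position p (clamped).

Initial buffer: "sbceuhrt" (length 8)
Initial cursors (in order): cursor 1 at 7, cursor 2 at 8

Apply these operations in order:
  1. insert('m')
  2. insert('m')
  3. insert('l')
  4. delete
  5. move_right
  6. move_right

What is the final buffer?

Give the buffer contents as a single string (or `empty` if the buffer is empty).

After op 1 (insert('m')): buffer="sbceuhrmtm" (len 10), cursors c1@8 c2@10, authorship .......1.2
After op 2 (insert('m')): buffer="sbceuhrmmtmm" (len 12), cursors c1@9 c2@12, authorship .......11.22
After op 3 (insert('l')): buffer="sbceuhrmmltmml" (len 14), cursors c1@10 c2@14, authorship .......111.222
After op 4 (delete): buffer="sbceuhrmmtmm" (len 12), cursors c1@9 c2@12, authorship .......11.22
After op 5 (move_right): buffer="sbceuhrmmtmm" (len 12), cursors c1@10 c2@12, authorship .......11.22
After op 6 (move_right): buffer="sbceuhrmmtmm" (len 12), cursors c1@11 c2@12, authorship .......11.22

Answer: sbceuhrmmtmm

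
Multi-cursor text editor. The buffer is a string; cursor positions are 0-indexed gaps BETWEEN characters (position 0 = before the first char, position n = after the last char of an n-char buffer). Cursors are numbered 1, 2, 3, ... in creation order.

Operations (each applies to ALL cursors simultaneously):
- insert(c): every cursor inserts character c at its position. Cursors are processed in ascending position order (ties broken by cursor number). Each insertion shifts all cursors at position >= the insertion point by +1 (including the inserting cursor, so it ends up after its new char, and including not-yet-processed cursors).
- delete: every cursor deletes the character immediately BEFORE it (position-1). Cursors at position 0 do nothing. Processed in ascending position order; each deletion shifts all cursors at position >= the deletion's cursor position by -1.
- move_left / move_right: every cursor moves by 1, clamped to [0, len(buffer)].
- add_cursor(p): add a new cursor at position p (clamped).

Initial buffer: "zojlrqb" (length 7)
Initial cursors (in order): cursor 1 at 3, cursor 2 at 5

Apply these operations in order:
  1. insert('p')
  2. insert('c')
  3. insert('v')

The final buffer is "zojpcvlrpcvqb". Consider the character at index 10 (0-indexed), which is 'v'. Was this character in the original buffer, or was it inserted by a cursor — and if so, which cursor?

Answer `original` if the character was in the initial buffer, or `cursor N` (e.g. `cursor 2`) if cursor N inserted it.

Answer: cursor 2

Derivation:
After op 1 (insert('p')): buffer="zojplrpqb" (len 9), cursors c1@4 c2@7, authorship ...1..2..
After op 2 (insert('c')): buffer="zojpclrpcqb" (len 11), cursors c1@5 c2@9, authorship ...11..22..
After op 3 (insert('v')): buffer="zojpcvlrpcvqb" (len 13), cursors c1@6 c2@11, authorship ...111..222..
Authorship (.=original, N=cursor N): . . . 1 1 1 . . 2 2 2 . .
Index 10: author = 2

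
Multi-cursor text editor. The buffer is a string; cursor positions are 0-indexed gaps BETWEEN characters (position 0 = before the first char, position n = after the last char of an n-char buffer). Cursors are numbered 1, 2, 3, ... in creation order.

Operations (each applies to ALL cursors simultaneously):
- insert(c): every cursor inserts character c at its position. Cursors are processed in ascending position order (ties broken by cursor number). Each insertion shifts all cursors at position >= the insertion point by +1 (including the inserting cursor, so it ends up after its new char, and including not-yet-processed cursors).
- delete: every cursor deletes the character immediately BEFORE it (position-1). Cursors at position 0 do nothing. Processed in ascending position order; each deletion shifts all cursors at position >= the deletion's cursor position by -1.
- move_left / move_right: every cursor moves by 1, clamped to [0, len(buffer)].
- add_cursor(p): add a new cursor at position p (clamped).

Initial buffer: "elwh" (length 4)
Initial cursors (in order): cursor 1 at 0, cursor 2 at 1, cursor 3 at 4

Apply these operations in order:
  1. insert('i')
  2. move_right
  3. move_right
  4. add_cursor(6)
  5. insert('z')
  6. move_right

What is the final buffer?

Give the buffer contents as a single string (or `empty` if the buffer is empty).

Answer: ieizlwzhziz

Derivation:
After op 1 (insert('i')): buffer="ieilwhi" (len 7), cursors c1@1 c2@3 c3@7, authorship 1.2...3
After op 2 (move_right): buffer="ieilwhi" (len 7), cursors c1@2 c2@4 c3@7, authorship 1.2...3
After op 3 (move_right): buffer="ieilwhi" (len 7), cursors c1@3 c2@5 c3@7, authorship 1.2...3
After op 4 (add_cursor(6)): buffer="ieilwhi" (len 7), cursors c1@3 c2@5 c4@6 c3@7, authorship 1.2...3
After op 5 (insert('z')): buffer="ieizlwzhziz" (len 11), cursors c1@4 c2@7 c4@9 c3@11, authorship 1.21..2.433
After op 6 (move_right): buffer="ieizlwzhziz" (len 11), cursors c1@5 c2@8 c4@10 c3@11, authorship 1.21..2.433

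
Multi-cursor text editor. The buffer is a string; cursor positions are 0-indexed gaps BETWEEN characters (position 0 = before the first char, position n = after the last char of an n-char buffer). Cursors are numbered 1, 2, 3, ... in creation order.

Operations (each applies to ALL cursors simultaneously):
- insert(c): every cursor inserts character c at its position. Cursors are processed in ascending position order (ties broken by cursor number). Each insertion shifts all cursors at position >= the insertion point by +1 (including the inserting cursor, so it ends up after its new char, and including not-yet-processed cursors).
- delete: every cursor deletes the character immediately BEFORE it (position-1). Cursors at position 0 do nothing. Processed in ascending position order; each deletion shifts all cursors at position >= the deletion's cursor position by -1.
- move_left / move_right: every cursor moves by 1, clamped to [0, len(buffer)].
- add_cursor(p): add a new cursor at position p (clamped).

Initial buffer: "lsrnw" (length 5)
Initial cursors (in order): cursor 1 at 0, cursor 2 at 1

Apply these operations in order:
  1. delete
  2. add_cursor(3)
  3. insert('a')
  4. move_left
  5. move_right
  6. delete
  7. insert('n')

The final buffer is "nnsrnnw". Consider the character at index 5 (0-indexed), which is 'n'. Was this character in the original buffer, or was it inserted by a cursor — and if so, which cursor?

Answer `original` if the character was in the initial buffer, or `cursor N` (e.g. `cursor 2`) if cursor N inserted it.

Answer: cursor 3

Derivation:
After op 1 (delete): buffer="srnw" (len 4), cursors c1@0 c2@0, authorship ....
After op 2 (add_cursor(3)): buffer="srnw" (len 4), cursors c1@0 c2@0 c3@3, authorship ....
After op 3 (insert('a')): buffer="aasrnaw" (len 7), cursors c1@2 c2@2 c3@6, authorship 12...3.
After op 4 (move_left): buffer="aasrnaw" (len 7), cursors c1@1 c2@1 c3@5, authorship 12...3.
After op 5 (move_right): buffer="aasrnaw" (len 7), cursors c1@2 c2@2 c3@6, authorship 12...3.
After op 6 (delete): buffer="srnw" (len 4), cursors c1@0 c2@0 c3@3, authorship ....
After op 7 (insert('n')): buffer="nnsrnnw" (len 7), cursors c1@2 c2@2 c3@6, authorship 12...3.
Authorship (.=original, N=cursor N): 1 2 . . . 3 .
Index 5: author = 3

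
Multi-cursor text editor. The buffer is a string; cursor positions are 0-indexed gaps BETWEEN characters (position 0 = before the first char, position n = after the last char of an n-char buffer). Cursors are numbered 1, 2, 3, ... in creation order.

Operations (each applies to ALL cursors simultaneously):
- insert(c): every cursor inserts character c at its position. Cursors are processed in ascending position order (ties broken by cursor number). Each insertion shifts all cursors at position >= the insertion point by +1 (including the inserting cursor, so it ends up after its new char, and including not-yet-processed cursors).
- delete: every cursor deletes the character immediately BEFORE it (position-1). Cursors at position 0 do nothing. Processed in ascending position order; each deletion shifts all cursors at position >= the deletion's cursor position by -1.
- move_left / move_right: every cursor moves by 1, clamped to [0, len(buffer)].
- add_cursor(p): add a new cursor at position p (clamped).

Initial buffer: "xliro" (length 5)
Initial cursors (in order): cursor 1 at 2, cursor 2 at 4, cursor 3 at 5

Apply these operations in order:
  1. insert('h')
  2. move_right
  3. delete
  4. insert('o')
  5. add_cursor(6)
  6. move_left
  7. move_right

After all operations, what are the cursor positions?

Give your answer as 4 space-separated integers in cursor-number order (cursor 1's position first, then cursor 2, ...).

After op 1 (insert('h')): buffer="xlhirhoh" (len 8), cursors c1@3 c2@6 c3@8, authorship ..1..2.3
After op 2 (move_right): buffer="xlhirhoh" (len 8), cursors c1@4 c2@7 c3@8, authorship ..1..2.3
After op 3 (delete): buffer="xlhrh" (len 5), cursors c1@3 c2@5 c3@5, authorship ..1.2
After op 4 (insert('o')): buffer="xlhorhoo" (len 8), cursors c1@4 c2@8 c3@8, authorship ..11.223
After op 5 (add_cursor(6)): buffer="xlhorhoo" (len 8), cursors c1@4 c4@6 c2@8 c3@8, authorship ..11.223
After op 6 (move_left): buffer="xlhorhoo" (len 8), cursors c1@3 c4@5 c2@7 c3@7, authorship ..11.223
After op 7 (move_right): buffer="xlhorhoo" (len 8), cursors c1@4 c4@6 c2@8 c3@8, authorship ..11.223

Answer: 4 8 8 6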